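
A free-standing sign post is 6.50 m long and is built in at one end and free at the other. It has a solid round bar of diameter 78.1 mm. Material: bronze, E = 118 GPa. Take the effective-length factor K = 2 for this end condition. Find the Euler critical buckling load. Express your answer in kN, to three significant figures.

P_cr ≈ 12.6 kN

I = πd⁴/64 = π×78.1⁴/64 = 1.826×10^6 mm⁴
I = 1.826×10^6 mm⁴ = 1.826×10^-6 m⁴
Effective length L_e = K·L = 2 × 6.50 = 13.00 m
P_cr = π²EI / L_e² = π² × 118×10⁹ × 1.826×10^-6 / 13.00² = 1.259×10^4 N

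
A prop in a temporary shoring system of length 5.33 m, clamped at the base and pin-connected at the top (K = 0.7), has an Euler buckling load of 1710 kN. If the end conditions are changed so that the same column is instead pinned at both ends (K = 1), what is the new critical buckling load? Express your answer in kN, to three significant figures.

P_cr ≈ 838 kN

P_cr ∝ 1/K², so P_cr,new = P_cr,old × (K_old/K_new)² = 1710 × (0.7/1)²
= 1710 × 0.4900 = 838 kN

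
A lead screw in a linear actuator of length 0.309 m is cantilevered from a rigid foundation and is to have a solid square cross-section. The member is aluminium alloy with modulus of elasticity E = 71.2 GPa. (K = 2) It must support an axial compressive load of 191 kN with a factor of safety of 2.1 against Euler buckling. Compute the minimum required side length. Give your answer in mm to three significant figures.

Required P_cr = n·P = 2.1 × 191 = 401.1 kN
L_e = K·L = 2 × 0.309 = 0.6180 m
Required I = P_cr·L_e²/(π²E) = 4.011×10^5 × 0.6180² / (π² × 7.12×10^10) = 2.180×10^-7 m⁴
I_req = 2.180×10^5 mm⁴
Solid square: I = a⁴/12  ⇒  a = (12I)^(1/4) = (12×2.180×10^5)^(1/4) = 40.2 mm

a ≈ 40.2 mm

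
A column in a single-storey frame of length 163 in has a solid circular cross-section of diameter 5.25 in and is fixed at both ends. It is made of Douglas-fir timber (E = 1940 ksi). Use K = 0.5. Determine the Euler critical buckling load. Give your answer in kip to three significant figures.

I = πd⁴/64 = π×5.25⁴/64 = 37.29 in⁴
Effective length L_e = K·L = 0.5 × 163 = 81.50 in
P_cr = π²EI / L_e² = π² × 1940×10³ × 37.29 / 81.50² = 1.075×10^5 lb

P_cr ≈ 107 kip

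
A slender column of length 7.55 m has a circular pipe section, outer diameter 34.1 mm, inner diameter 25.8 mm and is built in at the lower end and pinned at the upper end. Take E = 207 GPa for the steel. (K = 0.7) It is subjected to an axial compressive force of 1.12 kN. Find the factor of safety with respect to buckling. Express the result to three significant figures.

d_o = 34.1 mm, d_i = 25.8 mm
I = π(d_o⁴ − d_i⁴)/64 = π(34.1⁴ − 25.80⁴)/64 = 4.462×10^4 mm⁴
I = 4.462×10^4 mm⁴ = 4.462×10^-8 m⁴
Effective length L_e = K·L = 0.7 × 7.55 = 5.285 m
P_cr = π²EI / L_e² = π² × 207×10⁹ × 4.462×10^-8 / 5.285² = 3.264×10^3 N
Factor of safety n = P_cr / P = 3.2639 / 1.12 = 2.91

n ≈ 2.91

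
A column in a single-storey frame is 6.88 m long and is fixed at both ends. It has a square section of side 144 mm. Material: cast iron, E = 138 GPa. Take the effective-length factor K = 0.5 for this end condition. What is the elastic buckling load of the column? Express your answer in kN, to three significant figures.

I = a⁴/12 = 144⁴/12 = 3.583×10^7 mm⁴
I = 3.583×10^7 mm⁴ = 3.583×10^-5 m⁴
Effective length L_e = K·L = 0.5 × 6.88 = 3.440 m
P_cr = π²EI / L_e² = π² × 138×10⁹ × 3.583×10^-5 / 3.440² = 4.124×10^6 N

P_cr ≈ 4120 kN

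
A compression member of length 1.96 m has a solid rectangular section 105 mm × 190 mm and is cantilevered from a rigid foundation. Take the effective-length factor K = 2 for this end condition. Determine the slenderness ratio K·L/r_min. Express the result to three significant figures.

Buckling occurs about the weak axis: I_min = h·b³/12 with b = 105 mm (the shorter side).
I_min = 190×105³/12 = 1.833×10^7 mm⁴
A = 1.995×10^4 mm²;  r_min = √(I/A) = √(1.833×10^7/1.995×10^4) = 30.31 mm
L_e = K·L = 2 × 1.96 m = 3.920 m = 3920.0 mm
λ = L_e / r_min = 3920.0 / 30.31 = 129

λ ≈ 129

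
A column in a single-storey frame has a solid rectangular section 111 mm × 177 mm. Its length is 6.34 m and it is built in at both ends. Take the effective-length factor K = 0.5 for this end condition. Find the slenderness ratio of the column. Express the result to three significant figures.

Buckling occurs about the weak axis: I_min = h·b³/12 with b = 111 mm (the shorter side).
I_min = 177×111³/12 = 2.017×10^7 mm⁴
A = 1.965×10^4 mm²;  r_min = √(I/A) = √(2.017×10^7/1.965×10^4) = 32.04 mm
L_e = K·L = 0.5 × 6.34 m = 3.170 m = 3170.0 mm
λ = L_e / r_min = 3170.0 / 32.04 = 98.9

λ ≈ 98.9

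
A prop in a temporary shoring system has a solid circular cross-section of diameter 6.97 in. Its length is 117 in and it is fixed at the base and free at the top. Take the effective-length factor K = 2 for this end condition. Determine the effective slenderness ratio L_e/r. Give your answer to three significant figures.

For a solid circle r = d/4 = 6.97/4 = 1.742 in
L_e = K·L = 2 × 117 = 234.0 in
λ = L_e / r_min = 234.00 / 1.742 = 134

λ ≈ 134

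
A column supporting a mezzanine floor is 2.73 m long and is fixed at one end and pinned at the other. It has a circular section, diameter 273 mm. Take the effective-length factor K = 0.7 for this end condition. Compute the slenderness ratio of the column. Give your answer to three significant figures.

I = πd⁴/64 = π×273⁴/64 = 2.727×10^8 mm⁴
A = 5.853×10^4 mm²;  r_min = √(I/A) = √(2.727×10^8/5.853×10^4) = 68.25 mm
L_e = K·L = 0.7 × 2.73 m = 1.911 m = 1911.0 mm
λ = L_e / r_min = 1911.0 / 68.25 = 28.0

λ ≈ 28.0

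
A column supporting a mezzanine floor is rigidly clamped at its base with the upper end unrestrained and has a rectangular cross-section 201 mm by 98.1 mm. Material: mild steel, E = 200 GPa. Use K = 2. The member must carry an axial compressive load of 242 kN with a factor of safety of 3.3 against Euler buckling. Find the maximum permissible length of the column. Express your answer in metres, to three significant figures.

L_max ≈ 3.13 m

Buckling occurs about the weak axis: I_min = h·b³/12 with b = 98.1 mm (the shorter side).
I_min = 201×98.1³/12 = 1.581×10^7 mm⁴
I = 1.581×10^-5 m⁴
Required critical load P_cr = n·P = 3.3 × 242 = 798.6 kN = 7.986×10^5 N
From P_cr = π²EI/(K·L)²:  L = (1/K)·√(π²EI/P_cr) = (1/2)·√(π²×2.00×10^11×1.581×10^-5/7.986×10^5)
L = 3.13 m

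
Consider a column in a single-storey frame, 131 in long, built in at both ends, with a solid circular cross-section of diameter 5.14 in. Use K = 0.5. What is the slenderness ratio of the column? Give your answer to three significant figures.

λ ≈ 51.0

I = πd⁴/64 = π×5.14⁴/64 = 34.26 in⁴
A = 20.75 in²;  r_min = √(I/A) = √(34.26/20.75) = 1.285 in
L_e = K·L = 0.5 × 131 = 65.50 in
λ = L_e / r_min = 65.500 / 1.285 = 51.0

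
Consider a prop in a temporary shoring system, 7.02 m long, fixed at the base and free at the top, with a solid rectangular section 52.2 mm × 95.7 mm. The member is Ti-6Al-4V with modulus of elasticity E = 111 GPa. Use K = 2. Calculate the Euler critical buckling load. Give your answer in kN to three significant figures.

P_cr ≈ 6.30 kN

Buckling occurs about the weak axis: I_min = h·b³/12 with b = 52.2 mm (the shorter side).
I_min = 95.7×52.2³/12 = 1.134×10^6 mm⁴
I = 1.134×10^6 mm⁴ = 1.134×10^-6 m⁴
Effective length L_e = K·L = 2 × 7.02 = 14.04 m
P_cr = π²EI / L_e² = π² × 111×10⁹ × 1.134×10^-6 / 14.04² = 6.304×10^3 N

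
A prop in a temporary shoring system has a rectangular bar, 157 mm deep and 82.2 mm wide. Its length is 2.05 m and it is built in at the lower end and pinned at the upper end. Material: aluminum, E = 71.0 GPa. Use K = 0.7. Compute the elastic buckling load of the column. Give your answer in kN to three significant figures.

P_cr ≈ 2470 kN

Buckling occurs about the weak axis: I_min = h·b³/12 with b = 82.2 mm (the shorter side).
I_min = 157×82.2³/12 = 7.267×10^6 mm⁴
I = 7.267×10^6 mm⁴ = 7.267×10^-6 m⁴
Effective length L_e = K·L = 0.7 × 2.05 = 1.435 m
P_cr = π²EI / L_e² = π² × 71.0×10⁹ × 7.267×10^-6 / 1.435² = 2.473×10^6 N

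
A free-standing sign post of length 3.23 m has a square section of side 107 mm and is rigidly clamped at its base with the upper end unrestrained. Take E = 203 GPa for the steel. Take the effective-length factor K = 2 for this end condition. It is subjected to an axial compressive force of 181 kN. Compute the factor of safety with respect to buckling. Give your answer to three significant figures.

n ≈ 2.90

I = a⁴/12 = 107⁴/12 = 1.092×10^7 mm⁴
I = 1.092×10^7 mm⁴ = 1.092×10^-5 m⁴
Effective length L_e = K·L = 2 × 3.23 = 6.460 m
P_cr = π²EI / L_e² = π² × 203×10⁹ × 1.092×10^-5 / 6.460² = 5.244×10^5 N
Factor of safety n = P_cr / P = 524.43 / 181 = 2.90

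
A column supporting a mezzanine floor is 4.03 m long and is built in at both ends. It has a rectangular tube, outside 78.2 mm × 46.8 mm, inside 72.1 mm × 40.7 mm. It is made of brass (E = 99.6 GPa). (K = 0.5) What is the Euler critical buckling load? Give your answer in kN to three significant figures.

Weak-axis I_min = (h_o·b_o³ − h_i·b_i³)/12 with b_o = 46.8, b_i = 40.70 mm (shorter outer/inner sides).
I_min = (78.2×46.8³ − 72.10×40.70³)/12 = 2.629×10^5 mm⁴
I = 2.629×10^5 mm⁴ = 2.629×10^-7 m⁴
Effective length L_e = K·L = 0.5 × 4.03 = 2.015 m
P_cr = π²EI / L_e² = π² × 99.6×10⁹ × 2.629×10^-7 / 2.015² = 6.365×10^4 N

P_cr ≈ 63.7 kN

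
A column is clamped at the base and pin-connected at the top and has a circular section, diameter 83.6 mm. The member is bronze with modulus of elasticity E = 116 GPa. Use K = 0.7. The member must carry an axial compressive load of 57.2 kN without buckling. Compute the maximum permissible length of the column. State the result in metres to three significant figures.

I = πd⁴/64 = π×83.6⁴/64 = 2.398×10^6 mm⁴
I = 2.398×10^-6 m⁴
At the buckling limit P_cr = P = 5.720×10^4 N
From P_cr = π²EI/(K·L)²:  L = (1/K)·√(π²EI/P_cr) = (1/0.7)·√(π²×1.16×10^11×2.398×10^-6/5.720×10^4)
L = 9.90 m

L_max ≈ 9.90 m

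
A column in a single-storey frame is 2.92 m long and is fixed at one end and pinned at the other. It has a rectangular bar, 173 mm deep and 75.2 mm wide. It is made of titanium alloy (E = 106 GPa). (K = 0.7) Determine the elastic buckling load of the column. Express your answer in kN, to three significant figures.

Buckling occurs about the weak axis: I_min = h·b³/12 with b = 75.2 mm (the shorter side).
I_min = 173×75.2³/12 = 6.131×10^6 mm⁴
I = 6.131×10^6 mm⁴ = 6.131×10^-6 m⁴
Effective length L_e = K·L = 0.7 × 2.92 = 2.044 m
P_cr = π²EI / L_e² = π² × 106×10⁹ × 6.131×10^-6 / 2.044² = 1.535×10^6 N

P_cr ≈ 1540 kN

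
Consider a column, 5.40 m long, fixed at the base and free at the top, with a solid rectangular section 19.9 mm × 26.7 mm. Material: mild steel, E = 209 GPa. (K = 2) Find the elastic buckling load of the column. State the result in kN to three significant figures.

Buckling occurs about the weak axis: I_min = h·b³/12 with b = 19.9 mm (the shorter side).
I_min = 26.7×19.9³/12 = 1.753×10^4 mm⁴
I = 1.753×10^4 mm⁴ = 1.753×10^-8 m⁴
Effective length L_e = K·L = 2 × 5.40 = 10.80 m
P_cr = π²EI / L_e² = π² × 209×10⁹ × 1.753×10^-8 / 10.80² = 310.1 N

P_cr ≈ 0.310 kN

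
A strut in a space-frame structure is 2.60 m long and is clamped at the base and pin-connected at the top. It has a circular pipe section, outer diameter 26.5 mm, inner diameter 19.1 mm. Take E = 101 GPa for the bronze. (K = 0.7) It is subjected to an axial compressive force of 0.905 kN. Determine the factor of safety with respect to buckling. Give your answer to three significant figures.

d_o = 26.5 mm, d_i = 19.1 mm
I = π(d_o⁴ − d_i⁴)/64 = π(26.5⁴ − 19.10⁴)/64 = 1.767×10^4 mm⁴
I = 1.767×10^4 mm⁴ = 1.767×10^-8 m⁴
Effective length L_e = K·L = 0.7 × 2.60 = 1.820 m
P_cr = π²EI / L_e² = π² × 101×10⁹ × 1.767×10^-8 / 1.820² = 5.319×10^3 N
Factor of safety n = P_cr / P = 5.3190 / 0.905 = 5.88

n ≈ 5.88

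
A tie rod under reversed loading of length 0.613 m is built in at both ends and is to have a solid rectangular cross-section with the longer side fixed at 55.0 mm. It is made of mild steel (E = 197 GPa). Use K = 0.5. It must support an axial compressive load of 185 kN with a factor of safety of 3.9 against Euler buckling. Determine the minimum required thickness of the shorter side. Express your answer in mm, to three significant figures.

b ≈ 19.7 mm

Required P_cr = n·P = 3.9 × 185 = 721.5 kN
L_e = K·L = 0.5 × 0.613 = 0.3065 m
Required I = P_cr·L_e²/(π²E) = 7.215×10^5 × 0.3065² / (π² × 1.97×10^11) = 3.486×10^-8 m⁴
I_req = 3.486×10^4 mm⁴
Rectangle, weak axis: I_min = h·b³/12 with h = 55.0 mm fixed  ⇒  b = (12I/h)^(1/3) = 19.7 mm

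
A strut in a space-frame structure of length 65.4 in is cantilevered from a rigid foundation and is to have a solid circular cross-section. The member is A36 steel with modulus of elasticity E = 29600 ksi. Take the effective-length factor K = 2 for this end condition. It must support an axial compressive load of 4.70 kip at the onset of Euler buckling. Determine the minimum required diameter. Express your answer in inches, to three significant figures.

L_e = K·L = 2 × 65.4 = 130.8 in
Required I = P_cr·L_e²/(π²E) = 4.700×10^3 × 130.8² / (π² × 2.96×10^7) = 0.2752 in⁴
Solid circle: I = πd⁴/64  ⇒  d = (64I/π)^(1/4) = (64×0.2752/π)^(1/4) = 1.54 in

d ≈ 1.54 in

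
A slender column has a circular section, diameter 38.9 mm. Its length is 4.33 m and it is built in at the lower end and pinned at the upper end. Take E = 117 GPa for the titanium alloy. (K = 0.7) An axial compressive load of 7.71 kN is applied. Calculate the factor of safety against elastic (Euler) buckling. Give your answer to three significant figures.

n ≈ 1.83

I = πd⁴/64 = π×38.9⁴/64 = 1.124×10^5 mm⁴
I = 1.124×10^5 mm⁴ = 1.124×10^-7 m⁴
Effective length L_e = K·L = 0.7 × 4.33 = 3.031 m
P_cr = π²EI / L_e² = π² × 117×10⁹ × 1.124×10^-7 / 3.031² = 1.413×10^4 N
Factor of safety n = P_cr / P = 14.128 / 7.71 = 1.83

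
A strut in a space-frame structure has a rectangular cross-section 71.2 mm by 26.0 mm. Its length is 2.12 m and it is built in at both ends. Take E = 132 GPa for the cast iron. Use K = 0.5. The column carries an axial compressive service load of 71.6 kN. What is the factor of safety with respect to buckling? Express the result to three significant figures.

Buckling occurs about the weak axis: I_min = h·b³/12 with b = 26.0 mm (the shorter side).
I_min = 71.2×26.0³/12 = 1.043×10^5 mm⁴
I = 1.043×10^5 mm⁴ = 1.043×10^-7 m⁴
Effective length L_e = K·L = 0.5 × 2.12 = 1.060 m
P_cr = π²EI / L_e² = π² × 132×10⁹ × 1.043×10^-7 / 1.060² = 1.209×10^5 N
Factor of safety n = P_cr / P = 120.92 / 71.6 = 1.69

n ≈ 1.69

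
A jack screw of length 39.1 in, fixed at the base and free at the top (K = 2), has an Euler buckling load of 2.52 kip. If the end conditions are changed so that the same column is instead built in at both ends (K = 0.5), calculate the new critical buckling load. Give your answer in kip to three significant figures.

P_cr ≈ 40.3 kip

P_cr ∝ 1/K², so P_cr,new = P_cr,old × (K_old/K_new)² = 2.52 × (2/0.5)²
= 2.52 × 16.00 = 40.3 kip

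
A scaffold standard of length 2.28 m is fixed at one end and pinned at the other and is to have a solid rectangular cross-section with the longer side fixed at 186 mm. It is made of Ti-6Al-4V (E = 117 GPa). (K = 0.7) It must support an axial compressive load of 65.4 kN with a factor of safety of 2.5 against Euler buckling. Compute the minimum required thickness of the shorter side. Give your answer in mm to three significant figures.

Required P_cr = n·P = 2.5 × 65.4 = 163.5 kN
L_e = K·L = 0.7 × 2.28 = 1.596 m
Required I = P_cr·L_e²/(π²E) = 1.635×10^5 × 1.596² / (π² × 1.17×10^11) = 3.607×10^-7 m⁴
I_req = 3.607×10^5 mm⁴
Rectangle, weak axis: I_min = h·b³/12 with h = 186 mm fixed  ⇒  b = (12I/h)^(1/3) = 28.5 mm

b ≈ 28.5 mm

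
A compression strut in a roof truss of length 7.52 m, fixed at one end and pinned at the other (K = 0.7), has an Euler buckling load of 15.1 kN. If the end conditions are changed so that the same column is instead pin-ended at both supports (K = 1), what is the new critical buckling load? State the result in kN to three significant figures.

P_cr ∝ 1/K², so P_cr,new = P_cr,old × (K_old/K_new)² = 15.1 × (0.7/1)²
= 15.1 × 0.4900 = 7.40 kN

P_cr ≈ 7.40 kN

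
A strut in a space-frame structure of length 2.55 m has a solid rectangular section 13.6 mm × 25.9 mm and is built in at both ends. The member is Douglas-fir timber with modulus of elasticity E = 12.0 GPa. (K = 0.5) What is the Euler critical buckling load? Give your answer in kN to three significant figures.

Buckling occurs about the weak axis: I_min = h·b³/12 with b = 13.6 mm (the shorter side).
I_min = 25.9×13.6³/12 = 5.429×10^3 mm⁴
I = 5.429×10^3 mm⁴ = 5.429×10^-9 m⁴
Effective length L_e = K·L = 0.5 × 2.55 = 1.275 m
P_cr = π²EI / L_e² = π² × 12.0×10⁹ × 5.429×10^-9 / 1.275² = 395.5 N

P_cr ≈ 0.396 kN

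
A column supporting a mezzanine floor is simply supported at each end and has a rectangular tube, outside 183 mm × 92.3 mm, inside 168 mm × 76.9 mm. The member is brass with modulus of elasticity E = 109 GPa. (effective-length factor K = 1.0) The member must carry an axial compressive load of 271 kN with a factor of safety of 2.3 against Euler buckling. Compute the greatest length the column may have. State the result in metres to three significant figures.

Weak-axis I_min = (h_o·b_o³ − h_i·b_i³)/12 with b_o = 92.3, b_i = 76.90 mm (shorter outer/inner sides).
I_min = (183×92.3³ − 168.0×76.90³)/12 = 5.625×10^6 mm⁴
I = 5.625×10^-6 m⁴
Required critical load P_cr = n·P = 2.3 × 271 = 623.3 kN = 6.233×10^5 N
From P_cr = π²EI/(K·L)²:  L = (1/K)·√(π²EI/P_cr) = (1/1)·√(π²×1.09×10^11×5.625×10^-6/6.233×10^5)
L = 3.12 m

L_max ≈ 3.12 m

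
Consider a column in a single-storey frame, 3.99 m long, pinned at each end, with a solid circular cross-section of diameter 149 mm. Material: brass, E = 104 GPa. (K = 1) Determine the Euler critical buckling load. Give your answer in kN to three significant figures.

I = πd⁴/64 = π×149⁴/64 = 2.419×10^7 mm⁴
I = 2.419×10^7 mm⁴ = 2.419×10^-5 m⁴
Effective length L_e = K·L = 1 × 3.99 = 3.990 m
P_cr = π²EI / L_e² = π² × 104×10⁹ × 2.419×10^-5 / 3.990² = 1.560×10^6 N

P_cr ≈ 1560 kN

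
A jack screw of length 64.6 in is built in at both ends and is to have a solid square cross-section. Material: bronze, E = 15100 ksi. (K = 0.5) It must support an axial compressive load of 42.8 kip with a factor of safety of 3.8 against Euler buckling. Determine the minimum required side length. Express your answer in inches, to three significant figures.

Required P_cr = n·P = 3.8 × 42.8 = 162.6 kip
L_e = K·L = 0.5 × 64.6 = 32.30 in
Required I = P_cr·L_e²/(π²E) = 1.626×10^5 × 32.30² / (π² × 1.51×10^7) = 1.139 in⁴
Solid square: I = a⁴/12  ⇒  a = (12I)^(1/4) = (12×1.139)^(1/4) = 1.92 in

a ≈ 1.92 in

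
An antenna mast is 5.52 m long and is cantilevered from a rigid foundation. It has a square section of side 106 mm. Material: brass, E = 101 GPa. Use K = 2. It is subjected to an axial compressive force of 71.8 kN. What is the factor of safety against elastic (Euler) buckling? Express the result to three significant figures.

I = a⁴/12 = 106⁴/12 = 1.052×10^7 mm⁴
I = 1.052×10^7 mm⁴ = 1.052×10^-5 m⁴
Effective length L_e = K·L = 2 × 5.52 = 11.04 m
P_cr = π²EI / L_e² = π² × 101×10⁹ × 1.052×10^-5 / 11.04² = 8.604×10^4 N
Factor of safety n = P_cr / P = 86.045 / 71.8 = 1.20

n ≈ 1.20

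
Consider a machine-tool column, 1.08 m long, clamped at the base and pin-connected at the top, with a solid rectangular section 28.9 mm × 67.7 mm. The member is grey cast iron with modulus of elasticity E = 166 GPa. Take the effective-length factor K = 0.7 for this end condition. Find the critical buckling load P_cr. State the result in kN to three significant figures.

P_cr ≈ 390 kN

Buckling occurs about the weak axis: I_min = h·b³/12 with b = 28.9 mm (the shorter side).
I_min = 67.7×28.9³/12 = 1.362×10^5 mm⁴
I = 1.362×10^5 mm⁴ = 1.362×10^-7 m⁴
Effective length L_e = K·L = 0.7 × 1.08 = 0.7560 m
P_cr = π²EI / L_e² = π² × 166×10⁹ × 1.362×10^-7 / 0.7560² = 3.904×10^5 N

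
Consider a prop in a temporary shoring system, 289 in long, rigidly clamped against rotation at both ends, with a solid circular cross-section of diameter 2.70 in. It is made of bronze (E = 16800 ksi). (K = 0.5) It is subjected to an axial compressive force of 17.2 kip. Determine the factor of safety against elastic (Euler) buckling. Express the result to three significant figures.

n ≈ 1.20

I = πd⁴/64 = π×2.70⁴/64 = 2.609 in⁴
Effective length L_e = K·L = 0.5 × 289 = 144.5 in
P_cr = π²EI / L_e² = π² × 16800×10³ × 2.609 / 144.5² = 2.072×10^4 lb
Factor of safety n = P_cr / P = 20.716 / 17.2 = 1.20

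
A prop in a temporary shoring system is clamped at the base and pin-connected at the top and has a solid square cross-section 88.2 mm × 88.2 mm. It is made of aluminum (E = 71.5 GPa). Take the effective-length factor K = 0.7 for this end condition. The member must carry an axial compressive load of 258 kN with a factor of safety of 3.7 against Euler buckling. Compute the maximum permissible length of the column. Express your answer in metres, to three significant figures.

L_max ≈ 2.76 m

I = a⁴/12 = 88.2⁴/12 = 5.043×10^6 mm⁴
I = 5.043×10^-6 m⁴
Required critical load P_cr = n·P = 3.7 × 258 = 954.6 kN = 9.546×10^5 N
From P_cr = π²EI/(K·L)²:  L = (1/K)·√(π²EI/P_cr) = (1/0.7)·√(π²×7.15×10^10×5.043×10^-6/9.546×10^5)
L = 2.76 m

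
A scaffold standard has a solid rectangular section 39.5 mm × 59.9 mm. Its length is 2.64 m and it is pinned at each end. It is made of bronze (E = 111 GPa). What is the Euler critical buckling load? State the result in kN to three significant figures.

P_cr ≈ 48.4 kN

Buckling occurs about the weak axis: I_min = h·b³/12 with b = 39.5 mm (the shorter side).
I_min = 59.9×39.5³/12 = 3.076×10^5 mm⁴
I = 3.076×10^5 mm⁴ = 3.076×10^-7 m⁴
Effective length L_e = K·L = 1 × 2.64 = 2.640 m
P_cr = π²EI / L_e² = π² × 111×10⁹ × 3.076×10^-7 / 2.640² = 4.836×10^4 N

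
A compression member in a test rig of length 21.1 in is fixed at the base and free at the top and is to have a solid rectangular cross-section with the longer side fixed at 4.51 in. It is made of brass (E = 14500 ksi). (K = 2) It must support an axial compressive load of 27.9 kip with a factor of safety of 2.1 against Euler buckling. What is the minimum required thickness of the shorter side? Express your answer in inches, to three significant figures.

Required P_cr = n·P = 2.1 × 27.9 = 58.59 kip
L_e = K·L = 2 × 21.1 = 42.20 in
Required I = P_cr·L_e²/(π²E) = 5.859×10^4 × 42.20² / (π² × 1.45×10^7) = 0.7291 in⁴
Rectangle, weak axis: I_min = h·b³/12 with h = 4.51 in fixed  ⇒  b = (12I/h)^(1/3) = 1.25 in

b ≈ 1.25 in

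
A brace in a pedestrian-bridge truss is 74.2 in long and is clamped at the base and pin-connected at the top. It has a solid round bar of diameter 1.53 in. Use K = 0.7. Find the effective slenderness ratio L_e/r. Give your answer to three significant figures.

I = πd⁴/64 = π×1.53⁴/64 = 0.2690 in⁴
A = 1.839 in²;  r_min = √(I/A) = √(0.2690/1.839) = 0.3825 in
L_e = K·L = 0.7 × 74.2 = 51.94 in
λ = L_e / r_min = 51.940 / 0.3825 = 136

λ ≈ 136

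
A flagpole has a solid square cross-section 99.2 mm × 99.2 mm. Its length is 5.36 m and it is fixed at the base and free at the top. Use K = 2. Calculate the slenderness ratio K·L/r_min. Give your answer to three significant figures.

For a square r = a/√12 = 99.2/√12 = 28.64 mm
L_e = K·L = 2 × 5.36 m = 10.72 m = 10720 mm
λ = L_e / r_min = 10720 / 28.64 = 374

λ ≈ 374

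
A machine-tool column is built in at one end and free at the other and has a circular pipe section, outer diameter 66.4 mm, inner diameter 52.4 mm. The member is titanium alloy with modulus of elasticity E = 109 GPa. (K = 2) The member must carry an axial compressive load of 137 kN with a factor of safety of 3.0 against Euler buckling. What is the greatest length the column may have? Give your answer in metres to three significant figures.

d_o = 66.4 mm, d_i = 52.4 mm
I = π(d_o⁴ − d_i⁴)/64 = π(66.4⁴ − 52.40⁴)/64 = 5.841×10^5 mm⁴
I = 5.841×10^-7 m⁴
Required critical load P_cr = n·P = 3.0 × 137 = 411.0 kN = 4.110×10^5 N
From P_cr = π²EI/(K·L)²:  L = (1/K)·√(π²EI/P_cr) = (1/2)·√(π²×1.09×10^11×5.841×10^-7/4.110×10^5)
L = 0.618 m

L_max ≈ 0.618 m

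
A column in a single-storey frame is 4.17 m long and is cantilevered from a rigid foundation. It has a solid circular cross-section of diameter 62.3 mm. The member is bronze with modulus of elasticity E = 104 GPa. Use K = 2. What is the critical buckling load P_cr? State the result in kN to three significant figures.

P_cr ≈ 10.9 kN

I = πd⁴/64 = π×62.3⁴/64 = 7.395×10^5 mm⁴
I = 7.395×10^5 mm⁴ = 7.395×10^-7 m⁴
Effective length L_e = K·L = 2 × 4.17 = 8.340 m
P_cr = π²EI / L_e² = π² × 104×10⁹ × 7.395×10^-7 / 8.340² = 1.091×10^4 N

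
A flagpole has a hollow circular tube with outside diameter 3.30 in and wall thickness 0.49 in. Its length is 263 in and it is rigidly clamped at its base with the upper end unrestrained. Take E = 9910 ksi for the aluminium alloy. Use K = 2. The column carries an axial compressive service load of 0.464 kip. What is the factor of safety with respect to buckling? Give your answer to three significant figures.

Inner diameter d_i = 3.30 − 2×0.49 = 2.320 in
I = π(d_o⁴ − d_i⁴)/64 = π(3.30⁴ − 2.320⁴)/64 = 4.399 in⁴
Effective length L_e = K·L = 2 × 263 = 526.0 in
P_cr = π²EI / L_e² = π² × 9910×10³ × 4.399 / 526.0² = 1.555×10^3 lb
Factor of safety n = P_cr / P = 1.5552 / 0.464 = 3.35

n ≈ 3.35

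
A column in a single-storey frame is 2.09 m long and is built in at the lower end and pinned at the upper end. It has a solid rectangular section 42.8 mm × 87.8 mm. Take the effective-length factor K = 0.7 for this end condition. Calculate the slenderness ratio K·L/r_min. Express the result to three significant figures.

λ ≈ 118

Buckling occurs about the weak axis: I_min = h·b³/12 with b = 42.8 mm (the shorter side).
I_min = 87.8×42.8³/12 = 5.736×10^5 mm⁴
A = 3.758×10^3 mm²;  r_min = √(I/A) = √(5.736×10^5/3.758×10^3) = 12.36 mm
L_e = K·L = 0.7 × 2.09 m = 1.463 m = 1463.0 mm
λ = L_e / r_min = 1463.0 / 12.36 = 118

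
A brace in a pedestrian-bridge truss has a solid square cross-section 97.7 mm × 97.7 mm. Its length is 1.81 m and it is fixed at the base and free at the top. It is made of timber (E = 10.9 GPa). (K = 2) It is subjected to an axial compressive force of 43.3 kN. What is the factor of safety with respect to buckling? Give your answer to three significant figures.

n ≈ 1.44

I = a⁴/12 = 97.7⁴/12 = 7.593×10^6 mm⁴
I = 7.593×10^6 mm⁴ = 7.593×10^-6 m⁴
Effective length L_e = K·L = 2 × 1.81 = 3.620 m
P_cr = π²EI / L_e² = π² × 10.9×10⁹ × 7.593×10^-6 / 3.620² = 6.233×10^4 N
Factor of safety n = P_cr / P = 62.331 / 43.3 = 1.44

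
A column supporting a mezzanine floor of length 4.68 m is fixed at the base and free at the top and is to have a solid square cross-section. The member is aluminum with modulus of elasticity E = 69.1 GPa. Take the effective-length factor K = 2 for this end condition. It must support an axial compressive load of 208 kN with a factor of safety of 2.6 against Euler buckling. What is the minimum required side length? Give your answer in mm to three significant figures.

a ≈ 170 mm

Required P_cr = n·P = 2.6 × 208 = 540.8 kN
L_e = K·L = 2 × 4.68 = 9.360 m
Required I = P_cr·L_e²/(π²E) = 5.408×10^5 × 9.360² / (π² × 6.91×10^10) = 6.947×10^-5 m⁴
I_req = 6.947×10^7 mm⁴
Solid square: I = a⁴/12  ⇒  a = (12I)^(1/4) = (12×6.947×10^7)^(1/4) = 170 mm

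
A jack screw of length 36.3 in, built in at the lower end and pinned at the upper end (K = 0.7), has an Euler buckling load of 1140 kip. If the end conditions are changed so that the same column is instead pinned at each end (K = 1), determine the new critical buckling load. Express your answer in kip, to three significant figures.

P_cr ∝ 1/K², so P_cr,new = P_cr,old × (K_old/K_new)² = 1140 × (0.7/1)²
= 1140 × 0.4900 = 559 kip

P_cr ≈ 559 kip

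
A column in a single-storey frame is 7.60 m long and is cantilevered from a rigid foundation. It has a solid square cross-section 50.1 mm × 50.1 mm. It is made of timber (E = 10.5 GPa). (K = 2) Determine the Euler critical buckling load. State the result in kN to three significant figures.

I = a⁴/12 = 50.1⁴/12 = 5.250×10^5 mm⁴
I = 5.250×10^5 mm⁴ = 5.250×10^-7 m⁴
Effective length L_e = K·L = 2 × 7.60 = 15.20 m
P_cr = π²EI / L_e² = π² × 10.5×10⁹ × 5.250×10^-7 / 15.20² = 235.5 N

P_cr ≈ 0.235 kN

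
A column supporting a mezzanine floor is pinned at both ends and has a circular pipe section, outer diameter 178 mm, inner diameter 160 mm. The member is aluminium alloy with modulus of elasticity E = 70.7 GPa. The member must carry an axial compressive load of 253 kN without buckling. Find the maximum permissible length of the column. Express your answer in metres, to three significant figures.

L_max ≈ 6.87 m

d_o = 178 mm, d_i = 160 mm
I = π(d_o⁴ − d_i⁴)/64 = π(178⁴ − 160.0⁴)/64 = 1.711×10^7 mm⁴
I = 1.711×10^-5 m⁴
At the buckling limit P_cr = P = 2.530×10^5 N
From P_cr = π²EI/(K·L)²:  L = (1/K)·√(π²EI/P_cr) = (1/1)·√(π²×7.07×10^10×1.711×10^-5/2.530×10^5)
L = 6.87 m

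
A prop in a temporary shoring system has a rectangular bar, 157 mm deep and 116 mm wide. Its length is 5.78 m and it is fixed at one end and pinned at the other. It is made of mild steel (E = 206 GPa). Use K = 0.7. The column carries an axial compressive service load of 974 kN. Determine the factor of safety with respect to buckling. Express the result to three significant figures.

n ≈ 2.60

Buckling occurs about the weak axis: I_min = h·b³/12 with b = 116 mm (the shorter side).
I_min = 157×116³/12 = 2.042×10^7 mm⁴
I = 2.042×10^7 mm⁴ = 2.042×10^-5 m⁴
Effective length L_e = K·L = 0.7 × 5.78 = 4.046 m
P_cr = π²EI / L_e² = π² × 206×10⁹ × 2.042×10^-5 / 4.046² = 2.536×10^6 N
Factor of safety n = P_cr / P = 2536.3 / 974 = 2.60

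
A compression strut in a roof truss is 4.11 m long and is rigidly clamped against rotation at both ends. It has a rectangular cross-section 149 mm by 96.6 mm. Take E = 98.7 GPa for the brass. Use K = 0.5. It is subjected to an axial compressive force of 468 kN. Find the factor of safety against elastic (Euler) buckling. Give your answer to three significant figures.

n ≈ 5.52

Buckling occurs about the weak axis: I_min = h·b³/12 with b = 96.6 mm (the shorter side).
I_min = 149×96.6³/12 = 1.119×10^7 mm⁴
I = 1.119×10^7 mm⁴ = 1.119×10^-5 m⁴
Effective length L_e = K·L = 0.5 × 4.11 = 2.055 m
P_cr = π²EI / L_e² = π² × 98.7×10⁹ × 1.119×10^-5 / 2.055² = 2.582×10^6 N
Factor of safety n = P_cr / P = 2581.8 / 468 = 5.52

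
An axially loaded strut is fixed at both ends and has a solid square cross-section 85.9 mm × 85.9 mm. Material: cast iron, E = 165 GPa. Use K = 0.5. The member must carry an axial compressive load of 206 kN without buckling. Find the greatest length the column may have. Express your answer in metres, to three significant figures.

I = a⁴/12 = 85.9⁴/12 = 4.537×10^6 mm⁴
I = 4.537×10^-6 m⁴
At the buckling limit P_cr = P = 2.060×10^5 N
From P_cr = π²EI/(K·L)²:  L = (1/K)·√(π²EI/P_cr) = (1/0.5)·√(π²×1.65×10^11×4.537×10^-6/2.060×10^5)
L = 12.0 m

L_max ≈ 12.0 m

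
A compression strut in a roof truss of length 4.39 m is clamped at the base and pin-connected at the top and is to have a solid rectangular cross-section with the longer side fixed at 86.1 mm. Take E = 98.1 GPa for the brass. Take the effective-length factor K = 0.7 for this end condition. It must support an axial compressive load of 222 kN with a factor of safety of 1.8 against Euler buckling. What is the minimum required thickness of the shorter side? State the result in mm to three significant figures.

b ≈ 81.6 mm

Required P_cr = n·P = 1.8 × 222 = 399.6 kN
L_e = K·L = 0.7 × 4.39 = 3.073 m
Required I = P_cr·L_e²/(π²E) = 3.996×10^5 × 3.073² / (π² × 9.81×10^10) = 3.897×10^-6 m⁴
I_req = 3.897×10^6 mm⁴
Rectangle, weak axis: I_min = h·b³/12 with h = 86.1 mm fixed  ⇒  b = (12I/h)^(1/3) = 81.6 mm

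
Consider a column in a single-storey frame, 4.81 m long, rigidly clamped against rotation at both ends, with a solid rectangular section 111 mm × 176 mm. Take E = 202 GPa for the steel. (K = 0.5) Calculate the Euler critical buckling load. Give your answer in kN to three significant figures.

P_cr ≈ 6910 kN

Buckling occurs about the weak axis: I_min = h·b³/12 with b = 111 mm (the shorter side).
I_min = 176×111³/12 = 2.006×10^7 mm⁴
I = 2.006×10^7 mm⁴ = 2.006×10^-5 m⁴
Effective length L_e = K·L = 0.5 × 4.81 = 2.405 m
P_cr = π²EI / L_e² = π² × 202×10⁹ × 2.006×10^-5 / 2.405² = 6.914×10^6 N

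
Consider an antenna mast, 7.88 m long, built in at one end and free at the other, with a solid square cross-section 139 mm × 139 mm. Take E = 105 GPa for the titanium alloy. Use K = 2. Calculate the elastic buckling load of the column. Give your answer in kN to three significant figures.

I = a⁴/12 = 139⁴/12 = 3.111×10^7 mm⁴
I = 3.111×10^7 mm⁴ = 3.111×10^-5 m⁴
Effective length L_e = K·L = 2 × 7.88 = 15.76 m
P_cr = π²EI / L_e² = π² × 105×10⁹ × 3.111×10^-5 / 15.76² = 1.298×10^5 N

P_cr ≈ 130 kN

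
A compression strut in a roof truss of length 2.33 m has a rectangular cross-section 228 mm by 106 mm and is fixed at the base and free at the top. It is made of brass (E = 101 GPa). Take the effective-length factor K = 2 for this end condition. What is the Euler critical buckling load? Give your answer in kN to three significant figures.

P_cr ≈ 1040 kN

Buckling occurs about the weak axis: I_min = h·b³/12 with b = 106 mm (the shorter side).
I_min = 228×106³/12 = 2.263×10^7 mm⁴
I = 2.263×10^7 mm⁴ = 2.263×10^-5 m⁴
Effective length L_e = K·L = 2 × 2.33 = 4.660 m
P_cr = π²EI / L_e² = π² × 101×10⁹ × 2.263×10^-5 / 4.660² = 1.039×10^6 N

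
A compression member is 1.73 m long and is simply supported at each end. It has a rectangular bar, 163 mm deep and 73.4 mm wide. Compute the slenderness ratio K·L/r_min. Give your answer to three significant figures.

λ ≈ 81.6

For a rectangle r_min = b/√12 = 73.4/√12 = 21.19 mm
L_e = K·L = 1 × 1.73 m = 1.730 m = 1730.0 mm
λ = L_e / r_min = 1730.0 / 21.19 = 81.6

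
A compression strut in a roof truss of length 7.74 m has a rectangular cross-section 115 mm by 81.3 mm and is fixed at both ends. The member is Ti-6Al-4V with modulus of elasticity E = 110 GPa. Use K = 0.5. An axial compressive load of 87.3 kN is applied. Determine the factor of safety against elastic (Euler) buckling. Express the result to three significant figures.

n ≈ 4.28

Buckling occurs about the weak axis: I_min = h·b³/12 with b = 81.3 mm (the shorter side).
I_min = 115×81.3³/12 = 5.150×10^6 mm⁴
I = 5.150×10^6 mm⁴ = 5.150×10^-6 m⁴
Effective length L_e = K·L = 0.5 × 7.74 = 3.870 m
P_cr = π²EI / L_e² = π² × 110×10⁹ × 5.150×10^-6 / 3.870² = 3.733×10^5 N
Factor of safety n = P_cr / P = 373.30 / 87.3 = 4.28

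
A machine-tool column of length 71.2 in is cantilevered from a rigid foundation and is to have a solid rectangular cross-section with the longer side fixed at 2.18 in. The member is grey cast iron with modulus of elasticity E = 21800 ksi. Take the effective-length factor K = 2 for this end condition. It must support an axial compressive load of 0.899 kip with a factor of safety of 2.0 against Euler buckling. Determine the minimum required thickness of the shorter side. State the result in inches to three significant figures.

Required P_cr = n·P = 2.0 × 0.899 = 1.798 kip
L_e = K·L = 2 × 71.2 = 142.4 in
Required I = P_cr·L_e²/(π²E) = 1.798×10^3 × 142.4² / (π² × 2.18×10^7) = 0.1695 in⁴
Rectangle, weak axis: I_min = h·b³/12 with h = 2.18 in fixed  ⇒  b = (12I/h)^(1/3) = 0.977 in

b ≈ 0.977 in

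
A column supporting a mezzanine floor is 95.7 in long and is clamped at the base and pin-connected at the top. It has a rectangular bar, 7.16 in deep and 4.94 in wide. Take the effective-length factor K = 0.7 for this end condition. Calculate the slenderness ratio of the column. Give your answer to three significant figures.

Buckling occurs about the weak axis: I_min = h·b³/12 with b = 4.94 in (the shorter side).
I_min = 7.16×4.94³/12 = 71.93 in⁴
A = 35.37 in²;  r_min = √(I/A) = √(71.93/35.37) = 1.426 in
L_e = K·L = 0.7 × 95.7 = 66.99 in
λ = L_e / r_min = 66.990 / 1.426 = 47.0

λ ≈ 47.0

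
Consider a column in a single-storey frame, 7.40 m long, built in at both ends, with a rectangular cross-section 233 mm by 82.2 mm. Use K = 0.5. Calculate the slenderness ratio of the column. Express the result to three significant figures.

Buckling occurs about the weak axis: I_min = h·b³/12 with b = 82.2 mm (the shorter side).
I_min = 233×82.2³/12 = 1.078×10^7 mm⁴
A = 1.915×10^4 mm²;  r_min = √(I/A) = √(1.078×10^7/1.915×10^4) = 23.73 mm
L_e = K·L = 0.5 × 7.40 m = 3.700 m = 3700.0 mm
λ = L_e / r_min = 3700.0 / 23.73 = 156

λ ≈ 156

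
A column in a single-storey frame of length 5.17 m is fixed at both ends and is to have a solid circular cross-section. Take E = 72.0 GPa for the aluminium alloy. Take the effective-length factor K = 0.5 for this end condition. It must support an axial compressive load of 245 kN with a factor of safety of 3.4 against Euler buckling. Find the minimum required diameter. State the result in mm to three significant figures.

Required P_cr = n·P = 3.4 × 245 = 833.0 kN
L_e = K·L = 0.5 × 5.17 = 2.585 m
Required I = P_cr·L_e²/(π²E) = 8.330×10^5 × 2.585² / (π² × 7.20×10^10) = 7.833×10^-6 m⁴
I_req = 7.833×10^6 mm⁴
Solid circle: I = πd⁴/64  ⇒  d = (64I/π)^(1/4) = (64×7.833×10^6/π)^(1/4) = 112 mm

d ≈ 112 mm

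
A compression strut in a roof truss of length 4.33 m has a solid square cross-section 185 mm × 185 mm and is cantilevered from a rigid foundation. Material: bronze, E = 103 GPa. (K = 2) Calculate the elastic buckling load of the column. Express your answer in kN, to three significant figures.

P_cr ≈ 1320 kN

I = a⁴/12 = 185⁴/12 = 9.761×10^7 mm⁴
I = 9.761×10^7 mm⁴ = 9.761×10^-5 m⁴
Effective length L_e = K·L = 2 × 4.33 = 8.660 m
P_cr = π²EI / L_e² = π² × 103×10⁹ × 9.761×10^-5 / 8.660² = 1.323×10^6 N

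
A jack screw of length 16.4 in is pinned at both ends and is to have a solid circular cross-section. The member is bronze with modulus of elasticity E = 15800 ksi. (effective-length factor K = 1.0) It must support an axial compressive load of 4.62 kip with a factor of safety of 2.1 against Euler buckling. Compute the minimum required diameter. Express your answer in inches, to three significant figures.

Required P_cr = n·P = 2.1 × 4.62 = 9.702 kip
L_e = K·L = 1 × 16.4 = 16.40 in
Required I = P_cr·L_e²/(π²E) = 9.702×10^3 × 16.40² / (π² × 1.58×10^7) = 1.673×10^-2 in⁴
Solid circle: I = πd⁴/64  ⇒  d = (64I/π)^(1/4) = (64×1.673×10^-2/π)^(1/4) = 0.764 in

d ≈ 0.764 in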